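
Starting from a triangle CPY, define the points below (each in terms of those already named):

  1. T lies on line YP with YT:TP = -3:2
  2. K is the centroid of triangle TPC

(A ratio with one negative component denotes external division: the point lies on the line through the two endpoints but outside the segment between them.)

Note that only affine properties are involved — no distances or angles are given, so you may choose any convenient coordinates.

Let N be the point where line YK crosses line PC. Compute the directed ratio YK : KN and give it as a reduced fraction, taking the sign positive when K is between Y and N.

YK:KN = -5/2

Choose coordinates C = (0, 0), P = (1, 0), Y = (0, 1).
1. T lies on line YP with YT:TP = -3:2 ⇒ T = (3, -2)
2. K is the centroid of triangle TPC ⇒ K = (4/3, -2/3)
line YK meets PC at N = (4/5, 0)
K = Y + t·(N−Y) with t = 5/3, so YK:KN = 5/3:-2/3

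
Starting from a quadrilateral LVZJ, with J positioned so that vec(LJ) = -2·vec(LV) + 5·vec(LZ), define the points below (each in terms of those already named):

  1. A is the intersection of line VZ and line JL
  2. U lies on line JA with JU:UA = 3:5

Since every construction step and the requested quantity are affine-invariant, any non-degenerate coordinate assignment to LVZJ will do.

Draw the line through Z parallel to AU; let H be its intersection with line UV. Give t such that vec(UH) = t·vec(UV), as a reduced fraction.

Assign L = (0, 0), V = (1, 0), Z = (0, 1), J = (-2, 5) — the answer is frame-independent, so this choice is without loss of generality.
1. A is the intersection of line VZ and line JL ⇒ A = (-2/3, 5/3)
2. U lies on line JA with JU:UA = 3:5 ⇒ U = (-3/2, 15/4)
through Z parallel to AU: direction (-5/6, 25/12); meets UV at H = (-1/2, 9/4)
H = U + t·(V−U) with t = 2/5

t = 2/5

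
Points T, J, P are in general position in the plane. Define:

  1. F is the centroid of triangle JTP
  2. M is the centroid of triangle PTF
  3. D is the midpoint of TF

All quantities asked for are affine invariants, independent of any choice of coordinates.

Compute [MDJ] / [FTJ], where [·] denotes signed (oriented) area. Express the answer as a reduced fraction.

Choose coordinates T = (0, 0), J = (1, 0), P = (0, 1).
1. F is the centroid of triangle JTP ⇒ F = (1/3, 1/3)
2. M is the centroid of triangle PTF ⇒ M = (1/9, 4/9)
3. D is the midpoint of TF ⇒ D = (1/6, 1/6)
2·[MDJ] = 2/9, 2·[FTJ] = 1/3
[MDJ]:[FTJ] = 2/9:1/3 = 2/3

[MDJ]:[FTJ] = 2/3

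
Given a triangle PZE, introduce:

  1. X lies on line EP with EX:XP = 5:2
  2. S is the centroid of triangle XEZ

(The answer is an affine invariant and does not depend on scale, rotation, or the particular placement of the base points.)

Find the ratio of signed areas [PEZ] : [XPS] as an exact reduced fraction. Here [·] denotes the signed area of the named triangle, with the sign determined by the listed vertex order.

Set P = (0, 0), Z = (1, 0), E = (0, 1); any affine frame gives the same invariant.
1. X lies on line EP with EX:XP = 5:2 ⇒ X = (0, 2/7)
2. S is the centroid of triangle XEZ ⇒ S = (1/3, 3/7)
2·[PEZ] = -1, 2·[XPS] = 2/21
[PEZ]:[XPS] = -1:2/21 = -21/2

[PEZ]:[XPS] = -21/2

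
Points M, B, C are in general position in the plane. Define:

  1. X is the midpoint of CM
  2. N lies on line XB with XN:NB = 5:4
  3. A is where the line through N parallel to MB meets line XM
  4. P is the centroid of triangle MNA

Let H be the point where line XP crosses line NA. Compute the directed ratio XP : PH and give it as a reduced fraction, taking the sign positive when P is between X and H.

XP:PH = -19/4

Set M = (0, 0), B = (1, 0), C = (0, 1); any affine frame gives the same invariant.
1. X is the midpoint of CM ⇒ X = (0, 1/2)
2. N lies on line XB with XN:NB = 5:4 ⇒ N = (5/9, 2/9)
3. A is where the line through N parallel to MB meets line XM ⇒ A = (0, 2/9)
4. P is the centroid of triangle MNA ⇒ P = (5/27, 4/27)
line XP meets NA at H = (25/171, 2/9)
P = X + t·(H−X) with t = 19/15, so XP:PH = 19/15:-4/15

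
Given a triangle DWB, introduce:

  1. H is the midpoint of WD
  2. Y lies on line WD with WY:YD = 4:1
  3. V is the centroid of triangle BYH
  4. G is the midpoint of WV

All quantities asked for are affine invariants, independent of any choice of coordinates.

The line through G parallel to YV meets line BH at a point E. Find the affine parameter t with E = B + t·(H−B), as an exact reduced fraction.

Choose coordinates D = (0, 0), W = (1, 0), B = (0, 1).
1. H is the midpoint of WD ⇒ H = (1/2, 0)
2. Y lies on line WD with WY:YD = 4:1 ⇒ Y = (1/5, 0)
3. V is the centroid of triangle BYH ⇒ V = (7/30, 1/3)
4. G is the midpoint of WV ⇒ G = (37/60, 1/6)
through G parallel to YV: direction (1/30, 1/3); meets BH at E = (7/12, -1/6)
E = B + t·(H−B) with t = 7/6

t = 7/6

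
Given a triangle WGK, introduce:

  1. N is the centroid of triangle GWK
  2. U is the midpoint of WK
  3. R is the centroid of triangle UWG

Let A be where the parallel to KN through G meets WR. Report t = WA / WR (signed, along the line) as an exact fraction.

Work in coordinates with W = (0, 0), G = (1, 0), K = (0, 1).
1. N is the centroid of triangle GWK ⇒ N = (1/3, 1/3)
2. U is the midpoint of WK ⇒ U = (0, 1/2)
3. R is the centroid of triangle UWG ⇒ R = (1/3, 1/6)
through G parallel to KN: direction (1/3, -2/3); meets WR at A = (4/5, 2/5)
A = W + t·(R−W) with t = 12/5

t = 12/5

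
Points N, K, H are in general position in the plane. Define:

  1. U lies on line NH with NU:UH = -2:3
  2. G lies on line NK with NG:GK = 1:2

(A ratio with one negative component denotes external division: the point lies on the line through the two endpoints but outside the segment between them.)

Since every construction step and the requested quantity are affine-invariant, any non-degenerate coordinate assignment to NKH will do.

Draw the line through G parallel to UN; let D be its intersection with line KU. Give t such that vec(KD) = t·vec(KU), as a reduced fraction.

Work in coordinates with N = (0, 0), K = (1, 0), H = (0, 1).
1. U lies on line NH with NU:UH = -2:3 ⇒ U = (0, -2)
2. G lies on line NK with NG:GK = 1:2 ⇒ G = (1/3, 0)
through G parallel to UN: direction (0, 2); meets KU at D = (1/3, -4/3)
D = K + t·(U−K) with t = 2/3

t = 2/3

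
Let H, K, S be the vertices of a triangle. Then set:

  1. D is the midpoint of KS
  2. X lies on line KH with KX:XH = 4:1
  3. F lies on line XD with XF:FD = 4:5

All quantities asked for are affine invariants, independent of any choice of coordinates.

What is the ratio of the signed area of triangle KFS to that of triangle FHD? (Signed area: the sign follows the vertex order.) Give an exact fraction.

[KFS]:[FHD] = 8

Set H = (0, 0), K = (1, 0), S = (0, 1); any affine frame gives the same invariant.
1. D is the midpoint of KS ⇒ D = (1/2, 1/2)
2. X lies on line KH with KX:XH = 4:1 ⇒ X = (1/5, 0)
3. F lies on line XD with XF:FD = 4:5 ⇒ F = (1/3, 2/9)
2·[KFS] = -4/9, 2·[FHD] = -1/18
[KFS]:[FHD] = -4/9:-1/18 = 8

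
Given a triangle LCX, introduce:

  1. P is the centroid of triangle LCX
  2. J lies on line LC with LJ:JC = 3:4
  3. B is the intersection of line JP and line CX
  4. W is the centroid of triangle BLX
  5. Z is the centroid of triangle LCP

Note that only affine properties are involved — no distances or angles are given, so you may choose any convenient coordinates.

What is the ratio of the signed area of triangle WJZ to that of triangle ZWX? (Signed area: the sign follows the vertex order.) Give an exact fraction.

[WJZ]:[ZWX] = -47/112

Work in coordinates with L = (0, 0), C = (1, 0), X = (0, 1).
1. P is the centroid of triangle LCX ⇒ P = (1/3, 1/3)
2. J lies on line LC with LJ:JC = 3:4 ⇒ J = (3/7, 0)
3. B is the intersection of line JP and line CX ⇒ B = (1/5, 4/5)
4. W is the centroid of triangle BLX ⇒ W = (1/15, 3/5)
5. Z is the centroid of triangle LCP ⇒ Z = (4/9, 1/9)
2·[WJZ] = 47/945, 2·[ZWX] = -16/135
[WJZ]:[ZWX] = 47/945:-16/135 = -47/112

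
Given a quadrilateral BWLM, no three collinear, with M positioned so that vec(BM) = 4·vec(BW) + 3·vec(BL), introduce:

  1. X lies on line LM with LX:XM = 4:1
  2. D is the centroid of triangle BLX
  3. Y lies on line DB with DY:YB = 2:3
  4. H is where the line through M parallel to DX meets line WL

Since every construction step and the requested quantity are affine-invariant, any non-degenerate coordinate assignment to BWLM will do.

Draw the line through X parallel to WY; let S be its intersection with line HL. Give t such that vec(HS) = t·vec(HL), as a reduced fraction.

t = -101/5

Assign B = (0, 0), W = (1, 0), L = (0, 1), M = (4, 3) — the answer is frame-independent, so this choice is without loss of generality.
1. X lies on line LM with LX:XM = 4:1 ⇒ X = (16/5, 13/5)
2. D is the centroid of triangle BLX ⇒ D = (16/15, 6/5)
3. Y lies on line DB with DY:YB = 2:3 ⇒ Y = (16/25, 18/25)
4. H is where the line through M parallel to DX meets line WL ⇒ H = (20/53, 33/53)
through X parallel to WY: direction (-9/25, 18/25); meets HL at S = (8, -7)
S = H + t·(L−H) with t = -101/5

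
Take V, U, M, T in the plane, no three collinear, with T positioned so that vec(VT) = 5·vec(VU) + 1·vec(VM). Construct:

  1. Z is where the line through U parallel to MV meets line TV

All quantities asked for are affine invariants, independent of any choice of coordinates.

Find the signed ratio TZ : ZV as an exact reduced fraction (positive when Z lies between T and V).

Set V = (0, 0), U = (1, 0), M = (0, 1), T = (5, 1); any affine frame gives the same invariant.
1. Z is where the line through U parallel to MV meets line TV ⇒ Z = (1, 1/5)
Z = T + t·(V−T) with t = 4/5, so TZ:ZV = t:(1−t) = 4/5:1/5

TZ:ZV = 4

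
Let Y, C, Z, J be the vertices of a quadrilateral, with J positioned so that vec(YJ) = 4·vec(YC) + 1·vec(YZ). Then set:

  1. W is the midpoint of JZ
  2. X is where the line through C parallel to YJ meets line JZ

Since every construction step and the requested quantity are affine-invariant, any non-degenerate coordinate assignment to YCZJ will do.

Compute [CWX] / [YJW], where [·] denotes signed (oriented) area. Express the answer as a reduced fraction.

[CWX]:[YJW] = -3/2

Choose coordinates Y = (0, 0), C = (1, 0), Z = (0, 1), J = (4, 1).
1. W is the midpoint of JZ ⇒ W = (2, 1)
2. X is where the line through C parallel to YJ meets line JZ ⇒ X = (5, 1)
2·[CWX] = -3, 2·[YJW] = 2
[CWX]:[YJW] = -3:2 = -3/2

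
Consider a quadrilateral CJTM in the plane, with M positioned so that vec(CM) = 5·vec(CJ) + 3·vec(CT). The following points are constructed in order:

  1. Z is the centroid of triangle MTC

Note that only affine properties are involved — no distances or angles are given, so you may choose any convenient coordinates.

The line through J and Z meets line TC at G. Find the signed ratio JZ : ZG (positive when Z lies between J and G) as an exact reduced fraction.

JZ:ZG = -2/5

Set C = (0, 0), J = (1, 0), T = (0, 1), M = (5, 3); any affine frame gives the same invariant.
1. Z is the centroid of triangle MTC ⇒ Z = (5/3, 4/3)
line JZ meets TC at G = (0, -2)
Z = J + t·(G−J) with t = -2/3, so JZ:ZG = -2/3:5/3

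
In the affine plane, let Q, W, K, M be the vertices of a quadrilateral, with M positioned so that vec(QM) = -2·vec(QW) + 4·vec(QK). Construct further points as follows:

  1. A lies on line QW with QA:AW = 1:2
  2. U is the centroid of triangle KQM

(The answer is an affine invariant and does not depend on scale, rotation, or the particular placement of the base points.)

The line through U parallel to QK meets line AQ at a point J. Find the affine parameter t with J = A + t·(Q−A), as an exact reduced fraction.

Choose coordinates Q = (0, 0), W = (1, 0), K = (0, 1), M = (-2, 4).
1. A lies on line QW with QA:AW = 1:2 ⇒ A = (1/3, 0)
2. U is the centroid of triangle KQM ⇒ U = (-2/3, 5/3)
through U parallel to QK: direction (0, 1); meets AQ at J = (-2/3, 0)
J = A + t·(Q−A) with t = 3

t = 3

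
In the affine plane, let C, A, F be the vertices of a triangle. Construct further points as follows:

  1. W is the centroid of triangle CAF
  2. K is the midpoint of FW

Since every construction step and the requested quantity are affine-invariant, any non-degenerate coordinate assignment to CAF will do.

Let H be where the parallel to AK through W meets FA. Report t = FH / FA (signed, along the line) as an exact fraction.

Choose coordinates C = (0, 0), A = (1, 0), F = (0, 1).
1. W is the centroid of triangle CAF ⇒ W = (1/3, 1/3)
2. K is the midpoint of FW ⇒ K = (1/6, 2/3)
through W parallel to AK: direction (-5/6, 2/3); meets FA at H = (2, -1)
H = F + t·(A−F) with t = 2

t = 2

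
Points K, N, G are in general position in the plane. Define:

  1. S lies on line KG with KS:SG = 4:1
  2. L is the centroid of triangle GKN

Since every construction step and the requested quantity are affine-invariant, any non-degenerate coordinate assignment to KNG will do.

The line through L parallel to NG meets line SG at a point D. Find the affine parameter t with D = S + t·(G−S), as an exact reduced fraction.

Set K = (0, 0), N = (1, 0), G = (0, 1); any affine frame gives the same invariant.
1. S lies on line KG with KS:SG = 4:1 ⇒ S = (0, 4/5)
2. L is the centroid of triangle GKN ⇒ L = (1/3, 1/3)
through L parallel to NG: direction (-1, 1); meets SG at D = (0, 2/3)
D = S + t·(G−S) with t = -2/3

t = -2/3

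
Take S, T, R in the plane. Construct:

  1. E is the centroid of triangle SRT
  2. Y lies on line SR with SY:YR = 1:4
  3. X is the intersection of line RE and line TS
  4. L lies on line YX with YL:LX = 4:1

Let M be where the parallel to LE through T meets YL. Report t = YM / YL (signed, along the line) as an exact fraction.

t = 21/8

Set S = (0, 0), T = (1, 0), R = (0, 1); any affine frame gives the same invariant.
1. E is the centroid of triangle SRT ⇒ E = (1/3, 1/3)
2. Y lies on line SR with SY:YR = 1:4 ⇒ Y = (0, 1/5)
3. X is the intersection of line RE and line TS ⇒ X = (1/2, 0)
4. L lies on line YX with YL:LX = 4:1 ⇒ L = (2/5, 1/25)
through T parallel to LE: direction (-1/15, 22/75); meets YL at M = (21/20, -11/50)
M = Y + t·(L−Y) with t = 21/8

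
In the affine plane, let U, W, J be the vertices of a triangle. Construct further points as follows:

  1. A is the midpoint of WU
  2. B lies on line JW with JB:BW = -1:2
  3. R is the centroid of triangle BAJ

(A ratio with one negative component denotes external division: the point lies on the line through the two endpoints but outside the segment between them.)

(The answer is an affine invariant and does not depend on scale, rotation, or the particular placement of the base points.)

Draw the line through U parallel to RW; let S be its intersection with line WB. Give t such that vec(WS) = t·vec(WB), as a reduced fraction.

t = -3

Assign U = (0, 0), W = (1, 0), J = (0, 1) — the answer is frame-independent, so this choice is without loss of generality.
1. A is the midpoint of WU ⇒ A = (1/2, 0)
2. B lies on line JW with JB:BW = -1:2 ⇒ B = (-1, 2)
3. R is the centroid of triangle BAJ ⇒ R = (-1/6, 1)
through U parallel to RW: direction (7/6, -1); meets WB at S = (7, -6)
S = W + t·(B−W) with t = -3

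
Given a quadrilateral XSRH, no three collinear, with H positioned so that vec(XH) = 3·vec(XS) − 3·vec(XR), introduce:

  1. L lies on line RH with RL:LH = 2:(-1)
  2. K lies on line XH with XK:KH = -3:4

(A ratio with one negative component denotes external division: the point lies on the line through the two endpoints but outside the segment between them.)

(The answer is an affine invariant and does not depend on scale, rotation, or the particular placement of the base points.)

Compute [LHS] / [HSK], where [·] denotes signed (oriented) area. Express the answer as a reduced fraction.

[LHS]:[HSK] = -1/12

Assign X = (0, 0), S = (1, 0), R = (0, 1), H = (3, -3) — the answer is frame-independent, so this choice is without loss of generality.
1. L lies on line RH with RL:LH = 2:(-1) ⇒ L = (6, -7)
2. K lies on line XH with XK:KH = -3:4 ⇒ K = (-9, 9)
2·[LHS] = -1, 2·[HSK] = 12
[LHS]:[HSK] = -1:12 = -1/12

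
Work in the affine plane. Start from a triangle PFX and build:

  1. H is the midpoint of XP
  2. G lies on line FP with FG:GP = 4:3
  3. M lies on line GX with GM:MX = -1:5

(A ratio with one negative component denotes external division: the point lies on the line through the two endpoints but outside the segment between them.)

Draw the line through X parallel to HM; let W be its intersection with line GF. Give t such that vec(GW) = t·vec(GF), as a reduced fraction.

Work in coordinates with P = (0, 0), F = (1, 0), X = (0, 1).
1. H is the midpoint of XP ⇒ H = (0, 1/2)
2. G lies on line FP with FG:GP = 4:3 ⇒ G = (3/7, 0)
3. M lies on line GX with GM:MX = -1:5 ⇒ M = (15/28, -1/4)
through X parallel to HM: direction (15/28, -3/4); meets GF at W = (5/7, 0)
W = G + t·(F−G) with t = 1/2

t = 1/2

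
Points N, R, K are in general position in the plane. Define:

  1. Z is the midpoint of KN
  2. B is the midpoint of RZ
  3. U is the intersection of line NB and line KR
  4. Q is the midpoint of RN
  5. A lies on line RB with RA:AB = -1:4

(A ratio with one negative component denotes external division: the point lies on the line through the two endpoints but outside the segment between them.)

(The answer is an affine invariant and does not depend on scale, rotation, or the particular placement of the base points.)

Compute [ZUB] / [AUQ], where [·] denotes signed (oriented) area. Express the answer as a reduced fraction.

[ZUB]:[AUQ] = -6/17

Set N = (0, 0), R = (1, 0), K = (0, 1); any affine frame gives the same invariant.
1. Z is the midpoint of KN ⇒ Z = (0, 1/2)
2. B is the midpoint of RZ ⇒ B = (1/2, 1/4)
3. U is the intersection of line NB and line KR ⇒ U = (2/3, 1/3)
4. Q is the midpoint of RN ⇒ Q = (1/2, 0)
5. A lies on line RB with RA:AB = -1:4 ⇒ A = (7/6, -1/12)
2·[ZUB] = -1/12, 2·[AUQ] = 17/72
[ZUB]:[AUQ] = -1/12:17/72 = -6/17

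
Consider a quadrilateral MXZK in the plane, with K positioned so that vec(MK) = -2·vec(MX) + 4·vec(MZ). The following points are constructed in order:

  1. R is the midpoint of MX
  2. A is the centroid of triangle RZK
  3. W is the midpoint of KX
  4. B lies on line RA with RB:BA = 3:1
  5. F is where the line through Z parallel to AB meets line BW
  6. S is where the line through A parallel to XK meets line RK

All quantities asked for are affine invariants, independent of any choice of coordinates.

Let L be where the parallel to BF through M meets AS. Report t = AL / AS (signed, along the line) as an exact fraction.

Set M = (0, 0), X = (1, 0), Z = (0, 1), K = (-2, 4); any affine frame gives the same invariant.
1. R is the midpoint of MX ⇒ R = (1/2, 0)
2. A is the centroid of triangle RZK ⇒ A = (-1/2, 5/3)
3. W is the midpoint of KX ⇒ W = (-1/2, 2)
4. B lies on line RA with RB:BA = 3:1 ⇒ B = (-1/4, 5/4)
5. F is where the line through Z parallel to AB meets line BW ⇒ F = (-3/8, 13/8)
6. S is where the line through A parallel to XK meets line RK ⇒ S = (-3/4, 2)
through M parallel to BF: direction (-1/8, 3/8); meets AS at L = (-3/5, 9/5)
L = A + t·(S−A) with t = 2/5

t = 2/5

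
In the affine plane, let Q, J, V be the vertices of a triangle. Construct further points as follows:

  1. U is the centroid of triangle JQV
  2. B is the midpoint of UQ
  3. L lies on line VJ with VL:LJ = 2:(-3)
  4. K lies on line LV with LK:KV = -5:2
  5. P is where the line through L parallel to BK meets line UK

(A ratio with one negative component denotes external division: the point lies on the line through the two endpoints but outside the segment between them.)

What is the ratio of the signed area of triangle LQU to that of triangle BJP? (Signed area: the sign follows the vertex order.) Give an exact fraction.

[LQU]:[BJP] = 15/26

Choose coordinates Q = (0, 0), J = (1, 0), V = (0, 1).
1. U is the centroid of triangle JQV ⇒ U = (1/3, 1/3)
2. B is the midpoint of UQ ⇒ B = (1/6, 1/6)
3. L lies on line VJ with VL:LJ = 2:(-3) ⇒ L = (-2, 3)
4. K lies on line LV with LK:KV = -5:2 ⇒ K = (4/3, -1/3)
5. P is where the line through L parallel to BK meets line UK ⇒ P = (-20/3, 5)
2·[LQU] = 5/3, 2·[BJP] = 26/9
[LQU]:[BJP] = 5/3:26/9 = 15/26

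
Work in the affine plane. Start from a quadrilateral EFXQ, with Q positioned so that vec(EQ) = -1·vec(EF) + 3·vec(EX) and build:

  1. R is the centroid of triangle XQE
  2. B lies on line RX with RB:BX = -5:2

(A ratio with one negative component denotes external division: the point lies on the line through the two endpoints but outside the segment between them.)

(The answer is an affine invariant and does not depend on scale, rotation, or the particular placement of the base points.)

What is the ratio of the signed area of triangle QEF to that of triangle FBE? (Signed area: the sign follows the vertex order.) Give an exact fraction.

[QEF]:[FBE] = 27/7

Assign E = (0, 0), F = (1, 0), X = (0, 1), Q = (-1, 3) — the answer is frame-independent, so this choice is without loss of generality.
1. R is the centroid of triangle XQE ⇒ R = (-1/3, 4/3)
2. B lies on line RX with RB:BX = -5:2 ⇒ B = (2/9, 7/9)
2·[QEF] = 3, 2·[FBE] = 7/9
[QEF]:[FBE] = 3:7/9 = 27/7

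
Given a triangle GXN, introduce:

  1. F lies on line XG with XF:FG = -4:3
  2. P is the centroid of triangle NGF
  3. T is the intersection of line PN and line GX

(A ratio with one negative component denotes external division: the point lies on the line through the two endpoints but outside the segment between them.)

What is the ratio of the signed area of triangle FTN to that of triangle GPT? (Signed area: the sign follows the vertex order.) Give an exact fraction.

[FTN]:[GPT] = 3

Set G = (0, 0), X = (1, 0), N = (0, 1); any affine frame gives the same invariant.
1. F lies on line XG with XF:FG = -4:3 ⇒ F = (-3, 0)
2. P is the centroid of triangle NGF ⇒ P = (-1, 1/3)
3. T is the intersection of line PN and line GX ⇒ T = (-3/2, 0)
2·[FTN] = 3/2, 2·[GPT] = 1/2
[FTN]:[GPT] = 3/2:1/2 = 3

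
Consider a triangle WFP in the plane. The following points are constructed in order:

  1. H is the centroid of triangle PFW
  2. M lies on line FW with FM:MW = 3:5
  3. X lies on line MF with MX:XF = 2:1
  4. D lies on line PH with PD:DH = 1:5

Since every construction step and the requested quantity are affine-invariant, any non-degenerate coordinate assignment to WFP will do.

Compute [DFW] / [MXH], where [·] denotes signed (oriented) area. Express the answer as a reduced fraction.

Set W = (0, 0), F = (1, 0), P = (0, 1); any affine frame gives the same invariant.
1. H is the centroid of triangle PFW ⇒ H = (1/3, 1/3)
2. M lies on line FW with FM:MW = 3:5 ⇒ M = (5/8, 0)
3. X lies on line MF with MX:XF = 2:1 ⇒ X = (7/8, 0)
4. D lies on line PH with PD:DH = 1:5 ⇒ D = (1/18, 8/9)
2·[DFW] = -8/9, 2·[MXH] = 1/12
[DFW]:[MXH] = -8/9:1/12 = -32/3

[DFW]:[MXH] = -32/3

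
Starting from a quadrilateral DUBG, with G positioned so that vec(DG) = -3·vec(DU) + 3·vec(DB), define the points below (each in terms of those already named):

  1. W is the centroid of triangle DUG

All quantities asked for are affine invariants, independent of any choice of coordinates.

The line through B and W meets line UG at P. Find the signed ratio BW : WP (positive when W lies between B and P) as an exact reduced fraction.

BW:WP = -2

Assign D = (0, 0), U = (1, 0), B = (0, 1), G = (-3, 3) — the answer is frame-independent, so this choice is without loss of generality.
1. W is the centroid of triangle DUG ⇒ W = (-2/3, 1)
line BW meets UG at P = (-1/3, 1)
W = B + t·(P−B) with t = 2, so BW:WP = 2:-1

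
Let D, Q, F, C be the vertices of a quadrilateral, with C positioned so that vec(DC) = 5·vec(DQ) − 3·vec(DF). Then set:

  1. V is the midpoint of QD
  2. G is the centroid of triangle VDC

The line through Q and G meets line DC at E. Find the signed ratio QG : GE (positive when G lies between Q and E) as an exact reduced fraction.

QG:GE = 5

Set D = (0, 0), Q = (1, 0), F = (0, 1), C = (5, -3); any affine frame gives the same invariant.
1. V is the midpoint of QD ⇒ V = (1/2, 0)
2. G is the centroid of triangle VDC ⇒ G = (11/6, -1)
line QG meets DC at E = (2, -6/5)
G = Q + t·(E−Q) with t = 5/6, so QG:GE = 5/6:1/6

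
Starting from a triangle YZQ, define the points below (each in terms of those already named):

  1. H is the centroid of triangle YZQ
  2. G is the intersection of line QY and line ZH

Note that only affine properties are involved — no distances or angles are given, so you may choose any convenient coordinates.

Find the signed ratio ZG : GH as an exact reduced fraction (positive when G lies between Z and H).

Work in coordinates with Y = (0, 0), Z = (1, 0), Q = (0, 1).
1. H is the centroid of triangle YZQ ⇒ H = (1/3, 1/3)
2. G is the intersection of line QY and line ZH ⇒ G = (0, 1/2)
G = Z + t·(H−Z) with t = 3/2, so ZG:GH = t:(1−t) = 3/2:-1/2

ZG:GH = -3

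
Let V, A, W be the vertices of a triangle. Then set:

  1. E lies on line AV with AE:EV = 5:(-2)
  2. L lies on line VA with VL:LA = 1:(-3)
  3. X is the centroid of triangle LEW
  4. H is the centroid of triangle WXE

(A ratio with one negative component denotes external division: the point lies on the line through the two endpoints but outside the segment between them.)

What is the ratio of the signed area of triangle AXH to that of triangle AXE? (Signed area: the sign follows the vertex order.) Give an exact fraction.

[AXH]:[AXE] = -3/10

Choose coordinates V = (0, 0), A = (1, 0), W = (0, 1).
1. E lies on line AV with AE:EV = 5:(-2) ⇒ E = (-2/3, 0)
2. L lies on line VA with VL:LA = 1:(-3) ⇒ L = (-1/2, 0)
3. X is the centroid of triangle LEW ⇒ X = (-7/18, 1/3)
4. H is the centroid of triangle WXE ⇒ H = (-19/54, 4/9)
2·[AXH] = -1/6, 2·[AXE] = 5/9
[AXH]:[AXE] = -1/6:5/9 = -3/10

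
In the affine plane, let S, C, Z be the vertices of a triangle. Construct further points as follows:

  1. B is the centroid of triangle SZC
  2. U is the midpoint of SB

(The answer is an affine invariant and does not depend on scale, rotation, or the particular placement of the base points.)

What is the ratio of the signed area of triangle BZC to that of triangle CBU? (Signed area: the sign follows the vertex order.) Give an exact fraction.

[BZC]:[CBU] = -2

Work in coordinates with S = (0, 0), C = (1, 0), Z = (0, 1).
1. B is the centroid of triangle SZC ⇒ B = (1/3, 1/3)
2. U is the midpoint of SB ⇒ U = (1/6, 1/6)
2·[BZC] = -1/3, 2·[CBU] = 1/6
[BZC]:[CBU] = -1/3:1/6 = -2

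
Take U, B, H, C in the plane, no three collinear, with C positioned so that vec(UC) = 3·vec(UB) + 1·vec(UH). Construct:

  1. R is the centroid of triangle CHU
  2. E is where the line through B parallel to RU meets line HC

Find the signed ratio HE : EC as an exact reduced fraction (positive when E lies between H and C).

HE:EC = 5

Work in coordinates with U = (0, 0), B = (1, 0), H = (0, 1), C = (3, 1).
1. R is the centroid of triangle CHU ⇒ R = (1, 2/3)
2. E is where the line through B parallel to RU meets line HC ⇒ E = (5/2, 1)
E = H + t·(C−H) with t = 5/6, so HE:EC = t:(1−t) = 5/6:1/6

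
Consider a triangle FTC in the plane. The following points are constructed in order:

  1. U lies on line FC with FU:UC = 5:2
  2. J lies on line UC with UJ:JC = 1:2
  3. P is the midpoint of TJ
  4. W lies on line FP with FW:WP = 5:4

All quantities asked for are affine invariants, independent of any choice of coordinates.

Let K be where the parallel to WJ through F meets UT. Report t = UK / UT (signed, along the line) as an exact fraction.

t = -75/146

Set F = (0, 0), T = (1, 0), C = (0, 1); any affine frame gives the same invariant.
1. U lies on line FC with FU:UC = 5:2 ⇒ U = (0, 5/7)
2. J lies on line UC with UJ:JC = 1:2 ⇒ J = (0, 17/21)
3. P is the midpoint of TJ ⇒ P = (1/2, 17/42)
4. W lies on line FP with FW:WP = 5:4 ⇒ W = (5/18, 85/378)
through F parallel to WJ: direction (-5/18, 221/378); meets UT at K = (-75/146, 1105/1022)
K = U + t·(T−U) with t = -75/146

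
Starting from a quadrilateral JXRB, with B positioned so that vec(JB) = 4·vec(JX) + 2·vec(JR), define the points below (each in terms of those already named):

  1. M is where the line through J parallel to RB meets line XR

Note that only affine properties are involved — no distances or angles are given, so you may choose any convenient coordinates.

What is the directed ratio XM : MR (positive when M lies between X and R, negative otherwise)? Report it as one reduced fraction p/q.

XM:MR = 1/4

Choose coordinates J = (0, 0), X = (1, 0), R = (0, 1), B = (4, 2).
1. M is where the line through J parallel to RB meets line XR ⇒ M = (4/5, 1/5)
M = X + t·(R−X) with t = 1/5, so XM:MR = t:(1−t) = 1/5:4/5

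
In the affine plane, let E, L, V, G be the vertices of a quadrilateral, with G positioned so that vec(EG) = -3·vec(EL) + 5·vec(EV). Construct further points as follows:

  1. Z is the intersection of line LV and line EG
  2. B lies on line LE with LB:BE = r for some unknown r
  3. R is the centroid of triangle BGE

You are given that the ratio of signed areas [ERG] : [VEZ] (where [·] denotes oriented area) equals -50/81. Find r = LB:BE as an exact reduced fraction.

Assign E = (0, 0), L = (1, 0), V = (0, 1), G = (-3, 5) — the answer is frame-independent, so this choice is without loss of generality.
1. Z is the intersection of line LV and line EG ⇒ Z = (-3/2, 5/2)
2. With LB:BE = r, write λ = r/(r+1) so B = L + λ·(E−L); B is affine-linear in λ
3. R is the centroid of triangle BGE ⇒ R is an affine combination of earlier points and hence also affine-linear in λ
Every point depending on B is an affine combination of B and λ-independent points, so each such coordinate is linear in λ; the λ² term in each signed area is a multiple of (E−L)×(E−L) = 0, so 2·[ERG] and 2·[VEZ] are each linear in λ. Evaluating at λ=0 and λ=1:
  2·[ERG] = -5/3·λ + 5/3,   2·[VEZ] = -3/2
So [ERG]:[VEZ] = (-5/3·λ + 5/3) / (-3/2). Setting this equal to -50/81:
  -5/3·λ + 5/3 = -50/81·(-3/2)  ⇒  λ = 4/9
Then r = λ/(1−λ) = (4/9)/(5/9) = 4/5. Check: with r = 4/5, B = (5/9, 0) and [ERG]:[VEZ] = -50/81 as required.

r = 4/5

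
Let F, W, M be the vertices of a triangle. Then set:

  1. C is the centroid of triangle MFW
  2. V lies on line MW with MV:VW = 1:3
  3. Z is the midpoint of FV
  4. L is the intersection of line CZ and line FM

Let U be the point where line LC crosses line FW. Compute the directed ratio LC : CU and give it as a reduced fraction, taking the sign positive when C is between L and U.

LC:CU = 1/5

Set F = (0, 0), W = (1, 0), M = (0, 1); any affine frame gives the same invariant.
1. C is the centroid of triangle MFW ⇒ C = (1/3, 1/3)
2. V lies on line MW with MV:VW = 1:3 ⇒ V = (1/4, 3/4)
3. Z is the midpoint of FV ⇒ Z = (1/8, 3/8)
4. L is the intersection of line CZ and line FM ⇒ L = (0, 2/5)
line LC meets FW at U = (2, 0)
C = L + t·(U−L) with t = 1/6, so LC:CU = 1/6:5/6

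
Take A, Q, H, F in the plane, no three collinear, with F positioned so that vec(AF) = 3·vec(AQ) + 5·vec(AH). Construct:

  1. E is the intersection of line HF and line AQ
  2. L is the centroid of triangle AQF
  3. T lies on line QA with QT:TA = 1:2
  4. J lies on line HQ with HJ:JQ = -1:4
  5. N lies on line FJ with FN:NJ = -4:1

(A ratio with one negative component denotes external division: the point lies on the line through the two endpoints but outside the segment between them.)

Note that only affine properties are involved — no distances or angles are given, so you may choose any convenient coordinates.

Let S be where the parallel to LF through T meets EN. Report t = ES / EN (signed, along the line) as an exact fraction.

t = -17/9

Choose coordinates A = (0, 0), Q = (1, 0), H = (0, 1), F = (3, 5).
1. E is the intersection of line HF and line AQ ⇒ E = (-3/4, 0)
2. L is the centroid of triangle AQF ⇒ L = (4/3, 5/3)
3. T lies on line QA with QT:TA = 1:2 ⇒ T = (2/3, 0)
4. J lies on line HQ with HJ:JQ = -1:4 ⇒ J = (-1/3, 4/3)
5. N lies on line FJ with FN:NJ = -4:1 ⇒ N = (-13/9, 1/9)
through T parallel to LF: direction (5/3, 10/3); meets EN at S = (91/162, -17/81)
S = E + t·(N−E) with t = -17/9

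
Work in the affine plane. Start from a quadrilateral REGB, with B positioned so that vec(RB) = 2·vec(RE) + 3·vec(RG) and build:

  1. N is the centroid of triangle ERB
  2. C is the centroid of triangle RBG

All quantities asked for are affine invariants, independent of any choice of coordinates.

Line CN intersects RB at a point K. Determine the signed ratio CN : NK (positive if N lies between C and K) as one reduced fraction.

Choose coordinates R = (0, 0), E = (1, 0), G = (0, 1), B = (2, 3).
1. N is the centroid of triangle ERB ⇒ N = (1, 1)
2. C is the centroid of triangle RBG ⇒ C = (2/3, 4/3)
line CN meets RB at K = (4/5, 6/5)
N = C + t·(K−C) with t = 5/2, so CN:NK = 5/2:-3/2

CN:NK = -5/3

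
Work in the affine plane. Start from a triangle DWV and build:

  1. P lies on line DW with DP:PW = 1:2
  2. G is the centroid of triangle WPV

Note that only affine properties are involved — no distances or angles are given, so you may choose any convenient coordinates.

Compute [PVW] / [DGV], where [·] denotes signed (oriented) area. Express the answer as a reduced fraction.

[PVW]:[DGV] = -3/2

Set D = (0, 0), W = (1, 0), V = (0, 1); any affine frame gives the same invariant.
1. P lies on line DW with DP:PW = 1:2 ⇒ P = (1/3, 0)
2. G is the centroid of triangle WPV ⇒ G = (4/9, 1/3)
2·[PVW] = -2/3, 2·[DGV] = 4/9
[PVW]:[DGV] = -2/3:4/9 = -3/2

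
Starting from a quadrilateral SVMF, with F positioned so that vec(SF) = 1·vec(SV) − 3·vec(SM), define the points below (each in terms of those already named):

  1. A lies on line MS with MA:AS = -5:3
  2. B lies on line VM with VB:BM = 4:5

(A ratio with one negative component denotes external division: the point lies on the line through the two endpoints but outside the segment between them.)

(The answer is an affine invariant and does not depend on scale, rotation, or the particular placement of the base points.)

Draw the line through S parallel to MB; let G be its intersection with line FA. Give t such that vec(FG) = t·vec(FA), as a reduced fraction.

Choose coordinates S = (0, 0), V = (1, 0), M = (0, 1), F = (1, -3).
1. A lies on line MS with MA:AS = -5:3 ⇒ A = (0, -3/2)
2. B lies on line VM with VB:BM = 4:5 ⇒ B = (5/9, 4/9)
through S parallel to MB: direction (5/9, -5/9); meets FA at G = (-3, 3)
G = F + t·(A−F) with t = 4

t = 4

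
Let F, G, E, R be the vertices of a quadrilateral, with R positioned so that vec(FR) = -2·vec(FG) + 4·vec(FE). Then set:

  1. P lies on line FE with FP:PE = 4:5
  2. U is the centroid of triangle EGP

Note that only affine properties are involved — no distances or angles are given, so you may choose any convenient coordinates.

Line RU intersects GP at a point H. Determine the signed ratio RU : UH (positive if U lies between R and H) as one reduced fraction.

RU:UH = 67/5

Choose coordinates F = (0, 0), G = (1, 0), E = (0, 1), R = (-2, 4).
1. P lies on line FE with FP:PE = 4:5 ⇒ P = (0, 4/9)
2. U is the centroid of triangle EGP ⇒ U = (1/3, 13/27)
line RU meets GP at H = (34/67, 44/201)
U = R + t·(H−R) with t = 67/72, so RU:UH = 67/72:5/72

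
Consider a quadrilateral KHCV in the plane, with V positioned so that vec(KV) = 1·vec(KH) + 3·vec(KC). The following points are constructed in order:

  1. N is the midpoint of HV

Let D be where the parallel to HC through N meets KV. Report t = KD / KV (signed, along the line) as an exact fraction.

t = 5/8

Set K = (0, 0), H = (1, 0), C = (0, 1), V = (1, 3); any affine frame gives the same invariant.
1. N is the midpoint of HV ⇒ N = (1, 3/2)
through N parallel to HC: direction (-1, 1); meets KV at D = (5/8, 15/8)
D = K + t·(V−K) with t = 5/8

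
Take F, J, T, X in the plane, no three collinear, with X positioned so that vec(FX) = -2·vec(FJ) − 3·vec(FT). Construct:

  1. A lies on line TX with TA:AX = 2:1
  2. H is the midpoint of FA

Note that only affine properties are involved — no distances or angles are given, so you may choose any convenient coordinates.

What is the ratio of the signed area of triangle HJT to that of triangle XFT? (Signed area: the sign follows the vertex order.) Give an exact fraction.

[HJT]:[XFT] = 5/4

Work in coordinates with F = (0, 0), J = (1, 0), T = (0, 1), X = (-2, -3).
1. A lies on line TX with TA:AX = 2:1 ⇒ A = (-4/3, -5/3)
2. H is the midpoint of FA ⇒ H = (-2/3, -5/6)
2·[HJT] = 5/2, 2·[XFT] = 2
[HJT]:[XFT] = 5/2:2 = 5/4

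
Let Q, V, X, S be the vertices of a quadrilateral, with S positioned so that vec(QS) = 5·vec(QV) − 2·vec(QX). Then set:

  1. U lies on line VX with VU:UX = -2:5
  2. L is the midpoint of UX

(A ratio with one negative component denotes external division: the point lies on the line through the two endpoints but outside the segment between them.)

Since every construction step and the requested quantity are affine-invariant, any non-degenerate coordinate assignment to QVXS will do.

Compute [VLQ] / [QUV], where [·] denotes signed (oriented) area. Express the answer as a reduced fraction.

[VLQ]:[QUV] = 1/4

Assign Q = (0, 0), V = (1, 0), X = (0, 1), S = (5, -2) — the answer is frame-independent, so this choice is without loss of generality.
1. U lies on line VX with VU:UX = -2:5 ⇒ U = (5/3, -2/3)
2. L is the midpoint of UX ⇒ L = (5/6, 1/6)
2·[VLQ] = 1/6, 2·[QUV] = 2/3
[VLQ]:[QUV] = 1/6:2/3 = 1/4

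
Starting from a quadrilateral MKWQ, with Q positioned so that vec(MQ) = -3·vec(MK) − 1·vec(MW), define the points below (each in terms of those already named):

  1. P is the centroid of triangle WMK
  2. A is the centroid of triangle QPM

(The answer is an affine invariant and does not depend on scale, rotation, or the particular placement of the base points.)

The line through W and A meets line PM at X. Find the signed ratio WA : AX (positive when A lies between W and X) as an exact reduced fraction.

WA:AX = 1/2

Set M = (0, 0), K = (1, 0), W = (0, 1), Q = (-3, -1); any affine frame gives the same invariant.
1. P is the centroid of triangle WMK ⇒ P = (1/3, 1/3)
2. A is the centroid of triangle QPM ⇒ A = (-8/9, -2/9)
line WA meets PM at X = (-8/3, -8/3)
A = W + t·(X−W) with t = 1/3, so WA:AX = 1/3:2/3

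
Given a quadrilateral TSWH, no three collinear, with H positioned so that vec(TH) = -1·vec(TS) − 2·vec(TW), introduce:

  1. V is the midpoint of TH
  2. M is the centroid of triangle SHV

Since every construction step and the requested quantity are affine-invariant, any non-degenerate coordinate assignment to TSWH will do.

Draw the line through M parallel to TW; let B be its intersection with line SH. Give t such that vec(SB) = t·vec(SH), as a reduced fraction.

t = 7/12

Set T = (0, 0), S = (1, 0), W = (0, 1), H = (-1, -2); any affine frame gives the same invariant.
1. V is the midpoint of TH ⇒ V = (-1/2, -1)
2. M is the centroid of triangle SHV ⇒ M = (-1/6, -1)
through M parallel to TW: direction (0, 1); meets SH at B = (-1/6, -7/6)
B = S + t·(H−S) with t = 7/12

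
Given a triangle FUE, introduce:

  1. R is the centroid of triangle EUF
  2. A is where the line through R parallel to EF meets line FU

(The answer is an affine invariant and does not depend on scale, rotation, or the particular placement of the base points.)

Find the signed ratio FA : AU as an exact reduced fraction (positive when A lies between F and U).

Work in coordinates with F = (0, 0), U = (1, 0), E = (0, 1).
1. R is the centroid of triangle EUF ⇒ R = (1/3, 1/3)
2. A is where the line through R parallel to EF meets line FU ⇒ A = (1/3, 0)
A = F + t·(U−F) with t = 1/3, so FA:AU = t:(1−t) = 1/3:2/3

FA:AU = 1/2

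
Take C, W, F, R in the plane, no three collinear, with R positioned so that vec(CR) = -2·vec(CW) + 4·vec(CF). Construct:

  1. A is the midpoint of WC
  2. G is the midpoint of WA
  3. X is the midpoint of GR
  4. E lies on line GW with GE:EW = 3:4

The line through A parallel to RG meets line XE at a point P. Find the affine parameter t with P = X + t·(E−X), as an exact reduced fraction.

t = -7/3

Work in coordinates with C = (0, 0), W = (1, 0), F = (0, 1), R = (-2, 4).
1. A is the midpoint of WC ⇒ A = (1/2, 0)
2. G is the midpoint of WA ⇒ G = (3/4, 0)
3. X is the midpoint of GR ⇒ X = (-5/8, 2)
4. E lies on line GW with GE:EW = 3:4 ⇒ E = (6/7, 0)
through A parallel to RG: direction (11/4, -4); meets XE at P = (-49/12, 20/3)
P = X + t·(E−X) with t = -7/3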